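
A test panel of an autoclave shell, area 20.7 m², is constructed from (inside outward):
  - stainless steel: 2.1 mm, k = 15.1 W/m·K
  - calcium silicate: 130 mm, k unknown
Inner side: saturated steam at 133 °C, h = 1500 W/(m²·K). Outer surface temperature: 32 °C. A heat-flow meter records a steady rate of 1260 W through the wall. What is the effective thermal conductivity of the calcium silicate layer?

Thermal resistances in series:
R_inner film = 1/(h_i·A) = 1/(1500×20.7) = 3.221×10^-5 K/W
R_stainless steel = L/(kA) = 0.0021/(15.1×20.7) = 6.718×10^-6 K/W
Sum of known resistances R_other = 3.892×10^-5 K/W
Total R = ΔT/Q = 101/1260 = 0.08016 K/W
R_calcium silicate = R_total − R_other = 0.08012 K/W
k = L/(R·A) = 0.13/(0.08012×20.7)

k ≈ 0.0784 W/(m·K)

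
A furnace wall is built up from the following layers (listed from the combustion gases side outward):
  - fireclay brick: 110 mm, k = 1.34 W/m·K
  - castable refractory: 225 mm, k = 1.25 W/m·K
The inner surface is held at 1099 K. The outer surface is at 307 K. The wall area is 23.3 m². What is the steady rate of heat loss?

Q ≈ 70400 W

Using the resistance-network approach (series):
R_fireclay brick = L/(kA) = 0.11/(1.34×23.3) = 0.003523 K/W
R_castable refractory = L/(kA) = 0.225/(1.25×23.3) = 0.007725 K/W
R_total = 0.01125 K/W
Q = ΔT / R_total = 792 / 0.01125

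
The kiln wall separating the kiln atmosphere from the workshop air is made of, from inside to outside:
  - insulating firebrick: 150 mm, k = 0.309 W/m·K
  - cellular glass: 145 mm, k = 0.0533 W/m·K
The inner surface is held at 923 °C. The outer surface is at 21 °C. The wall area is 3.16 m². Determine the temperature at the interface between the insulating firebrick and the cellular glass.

Series thermal resistances:
R_insulating firebrick = L/(kA) = 0.15/(0.309×3.16) = 0.1536 K/W
R_cellular glass = L/(kA) = 0.145/(0.0533×3.16) = 0.8609 K/W
R_total = 1.015 K/W;  Q = ΔT/R_total = 902/1.015 = 889.1 W
T_interface = T_inner − Q·ΣR(inner→interface) = 923 − 889×0.1536

T ≈ 786 °C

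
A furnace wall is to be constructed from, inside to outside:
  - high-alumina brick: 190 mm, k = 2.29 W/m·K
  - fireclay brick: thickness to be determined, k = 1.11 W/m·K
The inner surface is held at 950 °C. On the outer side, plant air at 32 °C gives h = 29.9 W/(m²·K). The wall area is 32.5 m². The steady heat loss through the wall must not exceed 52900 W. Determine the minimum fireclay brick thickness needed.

L ≈ 497 mm

Thermal resistances in series:
R_high-alumina brick = L/(kA) = 0.19/(2.29×32.5) = 0.002553 K/W
R_outer film = 1/(h_o·A) = 1/(29.9×32.5) = 0.001029 K/W
Sum of the known resistances R_other = 0.003582 K/W
Required total resistance R_tot = ΔT/Q_allow = 918/52900 = 0.01735 K/W
R_fireclay brick = R_tot − R_other = 0.01377 K/W
L = R·k·A = 0.01377×1.11×32.5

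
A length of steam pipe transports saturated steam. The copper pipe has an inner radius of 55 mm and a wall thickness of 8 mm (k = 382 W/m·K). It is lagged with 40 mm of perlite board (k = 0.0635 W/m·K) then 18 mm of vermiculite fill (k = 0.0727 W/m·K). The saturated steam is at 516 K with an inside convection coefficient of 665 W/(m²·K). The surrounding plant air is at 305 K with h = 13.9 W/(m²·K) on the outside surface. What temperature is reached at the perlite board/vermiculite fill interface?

T ≈ 361 K

Radial resistances (cylindrical: R_cond = ln(r_o/r_i)/(2πkL), R_conv = 1/(h·2πrL)):
R_inner film = 1/(h_i·2πr₁L) = 1/(665×2π×0.055×1) = 0.004351 K/W
R_copper pipe wall = ln(63/55)/(2π×382×1) = 5.658×10^-5 K/W
R_perlite board = ln(103/63)/(2π×0.0635×1) = 1.232 K/W
R_vermiculite fill = ln(121/103)/(2π×0.0727×1) = 0.3526 K/W
R_outer film = 1/(h_o·2πr_oL) = 1/(13.9×2π×0.121×1) = 0.09463 K/W
R_total = 1.684 K/W
Q = ΔT/R_total = 211/1.684
Q = 125 W/m
T_interface = T_inner − Q·ΣR(inner→interface) = 516 − 125×1.237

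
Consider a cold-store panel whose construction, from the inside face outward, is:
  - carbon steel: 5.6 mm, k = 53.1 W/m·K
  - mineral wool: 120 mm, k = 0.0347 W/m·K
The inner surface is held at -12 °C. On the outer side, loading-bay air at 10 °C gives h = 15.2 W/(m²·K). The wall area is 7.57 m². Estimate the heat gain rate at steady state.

Thermal resistances in series:
R_carbon steel = L/(kA) = 0.0056/(53.1×7.57) = 1.393×10^-5 K/W
R_mineral wool = L/(kA) = 0.12/(0.0347×7.57) = 0.4568 K/W
R_outer film = 1/(h_o·A) = 1/(15.2×7.57) = 0.008691 K/W
R_total = 0.4655 K/W
Q = ΔT / R_total = 22 / 0.4655

Q ≈ 47.3 W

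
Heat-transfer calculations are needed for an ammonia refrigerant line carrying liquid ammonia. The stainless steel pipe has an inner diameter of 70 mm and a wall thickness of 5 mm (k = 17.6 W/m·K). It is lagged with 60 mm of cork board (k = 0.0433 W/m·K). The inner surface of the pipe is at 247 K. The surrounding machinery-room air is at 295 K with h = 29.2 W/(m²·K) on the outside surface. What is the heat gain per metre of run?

q′ ≈ 14 W/m

Cylindrical conduction, so R = ln(r₂/r₁)/(2πkL) per layer, in series:
R_stainless steel pipe wall = ln(40/35)/(2π×17.6×1) = 0.001208 K/W
R_cork board = ln(100/40)/(2π×0.0433×1) = 3.368 K/W
R_outer film = 1/(h_o·2πr_oL) = 1/(29.2×2π×0.1×1) = 0.05451 K/W
R_total = 3.424 K/W
Q = ΔT/R_total = 48/3.424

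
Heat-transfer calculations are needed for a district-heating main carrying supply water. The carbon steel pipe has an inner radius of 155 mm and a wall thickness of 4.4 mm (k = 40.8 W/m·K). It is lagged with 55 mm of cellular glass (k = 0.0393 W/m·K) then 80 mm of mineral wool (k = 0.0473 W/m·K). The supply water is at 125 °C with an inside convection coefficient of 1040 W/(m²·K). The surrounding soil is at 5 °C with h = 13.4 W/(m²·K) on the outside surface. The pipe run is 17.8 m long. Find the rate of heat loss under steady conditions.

Q ≈ 925 W

Treating each annulus and film as a series resistance:
R_inner film = 1/(h_i·2πr₁L) = 1/(1040×2π×0.155×17.8) = 5.547×10^-5 K/W
R_carbon steel pipe wall = ln(159.4/155)/(2π×40.8×17.8) = 6.134×10^-6 K/W
R_cellular glass = ln(214.4/159.4)/(2π×0.0393×17.8) = 0.06744 K/W
R_mineral wool = ln(294.4/214.4)/(2π×0.0473×17.8) = 0.05994 K/W
R_outer film = 1/(h_o·2πr_oL) = 1/(13.4×2π×0.2944×17.8) = 0.002267 K/W
R_total = 0.1297 K/W
Q = ΔT/R_total = 120/0.1297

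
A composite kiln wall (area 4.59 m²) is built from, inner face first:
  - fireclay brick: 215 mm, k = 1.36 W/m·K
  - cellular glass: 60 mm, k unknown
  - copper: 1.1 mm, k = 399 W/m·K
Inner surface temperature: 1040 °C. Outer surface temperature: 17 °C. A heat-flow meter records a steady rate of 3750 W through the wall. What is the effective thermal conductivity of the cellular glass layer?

Model the wall as resistances in series:
R_fireclay brick = L/(kA) = 0.215/(1.36×4.59) = 0.03444 K/W
R_copper = L/(kA) = 0.0011/(399×4.59) = 6.006×10^-7 K/W
Sum of known resistances R_other = 0.03444 K/W
Total R = ΔT/Q = 1023/3750 = 0.2728 K/W
R_cellular glass = R_total − R_other = 0.2384 K/W
k = L/(R·A) = 0.06/(0.2384×4.59)

k ≈ 0.0548 W/(m·K)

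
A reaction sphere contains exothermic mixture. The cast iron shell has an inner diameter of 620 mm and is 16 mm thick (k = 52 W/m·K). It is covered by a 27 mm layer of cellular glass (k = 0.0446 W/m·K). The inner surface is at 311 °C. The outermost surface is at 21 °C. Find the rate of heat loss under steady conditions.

Q ≈ 692 W

Spherical conduction: R = (1/r_in − 1/r_out)/(4πk) per layer; series-sum.
R_cast iron shell = (1/0.31 − 1/0.326)/(4π×52) = 2.423×10^-4 K/W
R_cellular glass = (1/0.326 − 1/0.353)/(4π×0.0446) = 0.4186 K/W
R_total = 0.4189 K/W
Q = ΔT/R_total = 290/0.4189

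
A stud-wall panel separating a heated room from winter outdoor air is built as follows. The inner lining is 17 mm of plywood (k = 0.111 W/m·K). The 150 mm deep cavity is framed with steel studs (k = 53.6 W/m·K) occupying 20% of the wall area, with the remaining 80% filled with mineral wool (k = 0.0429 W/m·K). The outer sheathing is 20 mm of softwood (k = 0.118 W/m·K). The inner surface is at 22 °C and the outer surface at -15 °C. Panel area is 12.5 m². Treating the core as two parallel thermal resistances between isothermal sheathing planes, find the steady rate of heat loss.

Q ≈ 1370 W

Sheathing layers in series; stud and cavity paths in parallel between them.
R_inner = 0.017/(0.111×12.5) = 0.01225 K/W
R_stud  = 0.15/(53.6×0.2×12.5) = 0.001119 K/W
R_cav   = 0.15/(0.0429×0.8×12.5) = 0.3497 K/W
1/R_core = 1/R_stud + 1/R_cav → R_core = 0.001116 K/W
R_outer = 0.02/(0.118×12.5) = 0.01356 K/W
R_total = 0.02693 K/W
Q = ΔT/R_total = 37/0.02693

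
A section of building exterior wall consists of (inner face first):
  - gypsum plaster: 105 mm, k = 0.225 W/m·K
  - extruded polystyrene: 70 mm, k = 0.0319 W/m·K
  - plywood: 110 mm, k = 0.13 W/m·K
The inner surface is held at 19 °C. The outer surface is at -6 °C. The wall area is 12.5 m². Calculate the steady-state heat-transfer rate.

Q ≈ 89.1 W

Thermal resistances in series:
R_gypsum plaster = L/(kA) = 0.105/(0.225×12.5) = 0.03733 K/W
R_extruded polystyrene = L/(kA) = 0.07/(0.0319×12.5) = 0.1755 K/W
R_plywood = L/(kA) = 0.11/(0.13×12.5) = 0.06769 K/W
R_total = 0.2806 K/W
Q = ΔT / R_total = 25 / 0.2806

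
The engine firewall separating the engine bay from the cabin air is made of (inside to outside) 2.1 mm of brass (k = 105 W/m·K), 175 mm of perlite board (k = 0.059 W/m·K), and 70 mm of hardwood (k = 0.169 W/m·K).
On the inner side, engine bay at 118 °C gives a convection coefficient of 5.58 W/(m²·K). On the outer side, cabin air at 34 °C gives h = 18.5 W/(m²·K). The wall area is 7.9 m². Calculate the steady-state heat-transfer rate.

Q ≈ 184 W

Treating each layer as a thermal resistance in series:
R_inner film = 1/(h_i·A) = 1/(5.58×7.9) = 0.02268 K/W
R_brass = L/(kA) = 0.0021/(105×7.9) = 2.532×10^-6 K/W
R_perlite board = L/(kA) = 0.175/(0.059×7.9) = 0.3755 K/W
R_hardwood = L/(kA) = 0.07/(0.169×7.9) = 0.05243 K/W
R_outer film = 1/(h_o·A) = 1/(18.5×7.9) = 0.006842 K/W
R_total = 0.4574 K/W
Q = ΔT / R_total = 84 / 0.4574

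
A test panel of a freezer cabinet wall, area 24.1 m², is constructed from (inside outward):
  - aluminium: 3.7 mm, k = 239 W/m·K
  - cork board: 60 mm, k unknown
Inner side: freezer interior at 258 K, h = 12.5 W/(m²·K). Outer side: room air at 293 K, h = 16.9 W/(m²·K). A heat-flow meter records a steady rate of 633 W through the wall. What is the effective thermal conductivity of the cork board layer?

Using the resistance-network approach (series):
R_inner film = 1/(h_i·A) = 1/(12.5×24.1) = 0.00332 K/W
R_aluminium = L/(kA) = 0.0037/(239×24.1) = 6.424×10^-7 K/W
R_outer film = 1/(h_o·A) = 1/(16.9×24.1) = 0.002455 K/W
Sum of known resistances R_other = 0.005775 K/W
Total R = ΔT/Q = 35/633 = 0.05529 K/W
R_cork board = R_total − R_other = 0.04952 K/W
k = L/(R·A) = 0.06/(0.04952×24.1)

k ≈ 0.0503 W/(m·K)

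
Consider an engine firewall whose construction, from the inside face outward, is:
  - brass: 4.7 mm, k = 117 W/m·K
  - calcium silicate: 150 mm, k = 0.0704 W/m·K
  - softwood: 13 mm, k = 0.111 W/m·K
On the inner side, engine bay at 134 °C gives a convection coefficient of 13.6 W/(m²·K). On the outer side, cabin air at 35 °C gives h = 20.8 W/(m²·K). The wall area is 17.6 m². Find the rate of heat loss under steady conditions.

Using the resistance-network approach (series):
R_inner film = 1/(h_i·A) = 1/(13.6×17.6) = 0.004178 K/W
R_brass = L/(kA) = 0.0047/(117×17.6) = 2.282×10^-6 K/W
R_calcium silicate = L/(kA) = 0.15/(0.0704×17.6) = 0.1211 K/W
R_softwood = L/(kA) = 0.013/(0.111×17.6) = 0.006654 K/W
R_outer film = 1/(h_o·A) = 1/(20.8×17.6) = 0.002732 K/W
R_total = 0.1346 K/W
Q = ΔT / R_total = 99 / 0.1346

Q ≈ 735 W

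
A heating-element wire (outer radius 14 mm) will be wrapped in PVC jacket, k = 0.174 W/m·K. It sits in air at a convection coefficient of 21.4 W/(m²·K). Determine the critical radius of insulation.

For a cylinder r_cr = k/h = 0.174/21.4
r_cr = 8.13 mm; since the bare radius (14 mm) is above r_cr, any added insulation will reduce heat loss.

r_cr ≈ 8.13 mm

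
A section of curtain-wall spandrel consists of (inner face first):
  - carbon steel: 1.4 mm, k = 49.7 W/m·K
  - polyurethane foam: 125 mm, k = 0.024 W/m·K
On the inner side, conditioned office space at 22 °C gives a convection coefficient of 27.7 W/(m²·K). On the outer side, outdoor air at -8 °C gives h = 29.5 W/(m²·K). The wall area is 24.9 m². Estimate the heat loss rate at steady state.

Treating each layer as a thermal resistance in series:
R_inner film = 1/(h_i·A) = 1/(27.7×24.9) = 0.00145 K/W
R_carbon steel = L/(kA) = 0.0014/(49.7×24.9) = 1.131×10^-6 K/W
R_polyurethane foam = L/(kA) = 0.125/(0.024×24.9) = 0.2092 K/W
R_outer film = 1/(h_o·A) = 1/(29.5×24.9) = 0.001361 K/W
R_total = 0.212 K/W
Q = ΔT / R_total = 30 / 0.212

Q ≈ 142 W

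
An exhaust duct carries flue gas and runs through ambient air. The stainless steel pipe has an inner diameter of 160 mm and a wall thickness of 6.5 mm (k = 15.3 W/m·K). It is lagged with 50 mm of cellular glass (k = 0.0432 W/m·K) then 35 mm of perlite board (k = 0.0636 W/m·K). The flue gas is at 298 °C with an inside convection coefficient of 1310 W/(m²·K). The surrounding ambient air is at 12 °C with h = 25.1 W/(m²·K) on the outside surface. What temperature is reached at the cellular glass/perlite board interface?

T ≈ 87.9 °C

Per-layer cylindrical resistances, series-summed:
R_inner film = 1/(h_i·2πr₁L) = 1/(1310×2π×0.08×1) = 0.001519 K/W
R_stainless steel pipe wall = ln(86.5/80)/(2π×15.3×1) = 8.126×10^-4 K/W
R_cellular glass = ln(136.5/86.5)/(2π×0.0432×1) = 1.681 K/W
R_perlite board = ln(171.5/136.5)/(2π×0.0636×1) = 0.5712 K/W
R_outer film = 1/(h_o·2πr_oL) = 1/(25.1×2π×0.1715×1) = 0.03697 K/W
R_total = 2.291 K/W
Q = ΔT/R_total = 286/2.291
Q = 125 W/m
T_interface = T_inner − Q·ΣR(inner→interface) = 298 − 125×1.683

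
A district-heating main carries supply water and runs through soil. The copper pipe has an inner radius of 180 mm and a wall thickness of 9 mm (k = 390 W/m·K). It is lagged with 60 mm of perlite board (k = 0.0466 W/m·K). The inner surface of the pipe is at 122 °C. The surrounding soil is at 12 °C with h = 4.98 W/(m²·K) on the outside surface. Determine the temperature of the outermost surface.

For a radial system each layer contributes R = ln(r_out/r_in)/(2πkL); films add R = 1/(hA).
R_copper pipe wall = ln(189/180)/(2π×390×1) = 1.991×10^-5 K/W
R_perlite board = ln(249/189)/(2π×0.0466×1) = 0.9416 K/W
R_outer film = 1/(h_o·2πr_oL) = 1/(4.98×2π×0.249×1) = 0.1283 K/W
R_total = 1.07 K/W
Q = ΔT/R_total = 110/1.07
Q = 103 W/m
T_interface = T_inner − Q·ΣR(inner→interface) = 122 − 103×0.9416

T ≈ 25.2 °C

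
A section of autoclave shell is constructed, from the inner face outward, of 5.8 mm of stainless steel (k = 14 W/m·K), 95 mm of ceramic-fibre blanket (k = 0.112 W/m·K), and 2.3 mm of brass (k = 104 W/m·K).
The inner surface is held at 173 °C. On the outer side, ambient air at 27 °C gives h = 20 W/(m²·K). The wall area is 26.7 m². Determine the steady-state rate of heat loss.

Q ≈ 4340 W

Treating each layer as a thermal resistance in series:
R_stainless steel = L/(kA) = 0.0058/(14×26.7) = 1.552×10^-5 K/W
R_ceramic-fibre blanket = L/(kA) = 0.095/(0.112×26.7) = 0.03177 K/W
R_brass = L/(kA) = 0.0023/(104×26.7) = 8.283×10^-7 K/W
R_outer film = 1/(h_o·A) = 1/(20×26.7) = 0.001873 K/W
R_total = 0.03366 K/W
Q = ΔT / R_total = 146 / 0.03366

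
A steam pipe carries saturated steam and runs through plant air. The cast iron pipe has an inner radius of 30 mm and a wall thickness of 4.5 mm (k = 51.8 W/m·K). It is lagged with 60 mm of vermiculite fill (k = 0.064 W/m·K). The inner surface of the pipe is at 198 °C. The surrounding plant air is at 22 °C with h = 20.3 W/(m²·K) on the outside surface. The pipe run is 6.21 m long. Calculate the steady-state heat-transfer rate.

For a radial system each layer contributes R = ln(r_out/r_in)/(2πkL); films add R = 1/(hA).
R_cast iron pipe wall = ln(34.5/30)/(2π×51.8×6.21) = 6.915×10^-5 K/W
R_vermiculite fill = ln(94.5/34.5)/(2π×0.064×6.21) = 0.4035 K/W
R_outer film = 1/(h_o·2πr_oL) = 1/(20.3×2π×0.0945×6.21) = 0.01336 K/W
R_total = 0.4169 K/W
Q = ΔT/R_total = 176/0.4169

Q ≈ 422 W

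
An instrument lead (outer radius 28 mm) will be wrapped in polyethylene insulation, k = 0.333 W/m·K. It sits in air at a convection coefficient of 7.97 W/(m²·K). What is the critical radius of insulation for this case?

r_cr ≈ 41.8 mm

For a cylinder r_cr = k/h = 0.333/7.97
r_cr = 41.8 mm; since the bare radius (28 mm) is below r_cr, adding a thin layer of insulation will *increase* heat loss.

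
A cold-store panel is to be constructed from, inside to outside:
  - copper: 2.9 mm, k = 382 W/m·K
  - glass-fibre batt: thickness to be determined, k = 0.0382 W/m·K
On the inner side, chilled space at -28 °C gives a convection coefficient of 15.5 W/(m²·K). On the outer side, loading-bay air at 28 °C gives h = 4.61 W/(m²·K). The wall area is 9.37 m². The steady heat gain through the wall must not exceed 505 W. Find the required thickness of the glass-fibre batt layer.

L ≈ 28.9 mm

Series thermal resistances:
R_inner film = 1/(h_i·A) = 1/(15.5×9.37) = 0.006885 K/W
R_copper = L/(kA) = 0.0029/(382×9.37) = 8.102×10^-7 K/W
R_outer film = 1/(h_o·A) = 1/(4.61×9.37) = 0.02315 K/W
Sum of the known resistances R_other = 0.03004 K/W
Required total resistance R_tot = ΔT/Q_allow = 56/505 = 0.1109 K/W
R_glass-fibre batt = R_tot − R_other = 0.08085 K/W
L = R·k·A = 0.08085×0.0382×9.37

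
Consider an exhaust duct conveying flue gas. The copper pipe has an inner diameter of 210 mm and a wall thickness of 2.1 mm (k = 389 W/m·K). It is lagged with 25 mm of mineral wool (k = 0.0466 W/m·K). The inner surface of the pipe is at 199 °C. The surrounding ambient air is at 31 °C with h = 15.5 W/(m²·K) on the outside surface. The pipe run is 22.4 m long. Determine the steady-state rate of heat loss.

Q ≈ 4740 W

Cylindrical conduction, so R = ln(r₂/r₁)/(2πkL) per layer, in series:
R_copper pipe wall = ln(107.1/105)/(2π×389×22.4) = 3.617×10^-7 K/W
R_mineral wool = ln(132.1/107.1)/(2π×0.0466×22.4) = 0.03199 K/W
R_outer film = 1/(h_o·2πr_oL) = 1/(15.5×2π×0.1321×22.4) = 0.00347 K/W
R_total = 0.03546 K/W
Q = ΔT/R_total = 168/0.03546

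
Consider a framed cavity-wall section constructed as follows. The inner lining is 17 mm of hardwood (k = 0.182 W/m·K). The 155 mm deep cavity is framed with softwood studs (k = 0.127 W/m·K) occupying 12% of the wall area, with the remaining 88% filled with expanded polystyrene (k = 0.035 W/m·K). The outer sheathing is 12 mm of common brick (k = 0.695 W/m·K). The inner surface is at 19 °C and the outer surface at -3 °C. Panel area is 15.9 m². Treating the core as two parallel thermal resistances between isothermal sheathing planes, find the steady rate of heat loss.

Q ≈ 101 W

Sheathing layers in series; stud and cavity paths in parallel between them.
R_inner = 0.017/(0.182×15.9) = 0.005875 K/W
R_stud  = 0.155/(0.127×0.12×15.9) = 0.6397 K/W
R_cav   = 0.155/(0.035×0.88×15.9) = 0.3165 K/W
1/R_core = 1/R_stud + 1/R_cav → R_core = 0.2117 K/W
R_outer = 0.012/(0.695×15.9) = 0.001086 K/W
R_total = 0.2187 K/W
Q = ΔT/R_total = 22/0.2187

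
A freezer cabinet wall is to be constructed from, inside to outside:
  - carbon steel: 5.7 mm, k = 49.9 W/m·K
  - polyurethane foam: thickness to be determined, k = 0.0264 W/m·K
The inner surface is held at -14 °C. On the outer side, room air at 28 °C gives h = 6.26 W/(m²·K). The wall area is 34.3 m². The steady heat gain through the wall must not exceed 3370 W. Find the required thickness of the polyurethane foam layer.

Series thermal resistances:
R_carbon steel = L/(kA) = 0.0057/(49.9×34.3) = 3.33×10^-6 K/W
R_outer film = 1/(h_o·A) = 1/(6.26×34.3) = 0.004657 K/W
Sum of the known resistances R_other = 0.004661 K/W
Required total resistance R_tot = ΔT/Q_allow = 42/3370 = 0.01246 K/W
R_polyurethane foam = R_tot − R_other = 0.007802 K/W
L = R·k·A = 0.007802×0.0264×34.3

L ≈ 7.07 mm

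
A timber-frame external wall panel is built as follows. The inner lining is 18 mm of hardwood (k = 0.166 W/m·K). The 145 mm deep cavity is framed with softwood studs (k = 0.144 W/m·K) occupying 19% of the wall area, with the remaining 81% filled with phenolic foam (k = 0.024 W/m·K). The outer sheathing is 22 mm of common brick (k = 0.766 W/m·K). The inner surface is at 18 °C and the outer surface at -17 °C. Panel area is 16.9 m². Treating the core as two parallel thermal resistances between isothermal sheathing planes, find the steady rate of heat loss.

Sheathing layers in series; stud and cavity paths in parallel between them.
R_inner = 0.018/(0.166×16.9) = 0.006416 K/W
R_stud  = 0.145/(0.144×0.19×16.9) = 0.3136 K/W
R_cav   = 0.145/(0.024×0.81×16.9) = 0.4414 K/W
1/R_core = 1/R_stud + 1/R_cav → R_core = 0.1833 K/W
R_outer = 0.022/(0.766×16.9) = 0.001699 K/W
R_total = 0.1914 K/W
Q = ΔT/R_total = 35/0.1914

Q ≈ 183 W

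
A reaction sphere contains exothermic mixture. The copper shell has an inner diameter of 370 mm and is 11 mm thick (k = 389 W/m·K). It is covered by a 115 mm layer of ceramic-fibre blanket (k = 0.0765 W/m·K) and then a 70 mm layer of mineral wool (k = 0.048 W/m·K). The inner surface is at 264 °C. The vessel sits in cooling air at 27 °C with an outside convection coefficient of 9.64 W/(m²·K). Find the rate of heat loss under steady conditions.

Q ≈ 79 W

Each spherical layer contributes R = (1/r_i − 1/r_o)/(4πk):
R_copper shell = (1/0.185 − 1/0.196)/(4π×389) = 6.206×10^-5 K/W
R_ceramic-fibre blanket = (1/0.196 − 1/0.311)/(4π×0.0765) = 1.963 K/W
R_mineral wool = (1/0.311 − 1/0.381)/(4π×0.048) = 0.9794 K/W
R_outer film = 1/(h·4πr_o²) = 1/(9.64×4π×0.381²) = 0.05687 K/W
R_total = 2.999 K/W
Q = ΔT/R_total = 237/2.999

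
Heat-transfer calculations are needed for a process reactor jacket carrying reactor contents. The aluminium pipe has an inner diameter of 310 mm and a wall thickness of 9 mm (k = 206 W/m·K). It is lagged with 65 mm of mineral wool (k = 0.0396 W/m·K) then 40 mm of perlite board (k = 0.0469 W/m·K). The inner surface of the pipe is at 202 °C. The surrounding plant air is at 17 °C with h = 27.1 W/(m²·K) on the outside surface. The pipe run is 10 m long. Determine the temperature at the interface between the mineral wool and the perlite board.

T ≈ 72 °C

Per-layer cylindrical resistances, series-summed:
R_aluminium pipe wall = ln(164/155)/(2π×206×10) = 4.361×10^-6 K/W
R_mineral wool = ln(229/164)/(2π×0.0396×10) = 0.1342 K/W
R_perlite board = ln(269/229)/(2π×0.0469×10) = 0.05463 K/W
R_outer film = 1/(h_o·2πr_oL) = 1/(27.1×2π×0.269×10) = 0.002183 K/W
R_total = 0.191 K/W
Q = ΔT/R_total = 185/0.191
Q = 969 W
T_interface = T_inner − Q·ΣR(inner→interface) = 202 − 969×0.1342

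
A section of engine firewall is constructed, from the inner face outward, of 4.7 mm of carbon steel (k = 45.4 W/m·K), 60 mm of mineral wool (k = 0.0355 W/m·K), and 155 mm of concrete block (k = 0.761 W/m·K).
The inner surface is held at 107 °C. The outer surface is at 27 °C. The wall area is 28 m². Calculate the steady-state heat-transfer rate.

Q ≈ 1180 W

Thermal resistances in series:
R_carbon steel = L/(kA) = 0.0047/(45.4×28) = 3.697×10^-6 K/W
R_mineral wool = L/(kA) = 0.06/(0.0355×28) = 0.06036 K/W
R_concrete block = L/(kA) = 0.155/(0.761×28) = 0.007274 K/W
R_total = 0.06764 K/W
Q = ΔT / R_total = 80 / 0.06764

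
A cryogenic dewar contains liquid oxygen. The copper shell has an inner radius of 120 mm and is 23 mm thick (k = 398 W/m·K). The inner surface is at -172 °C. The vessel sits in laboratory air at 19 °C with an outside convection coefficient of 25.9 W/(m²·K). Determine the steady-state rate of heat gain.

Q ≈ 1270 W

Each spherical layer contributes R = (1/r_i − 1/r_o)/(4πk):
R_copper shell = (1/0.12 − 1/0.143)/(4π×398) = 2.68×10^-4 K/W
R_outer film = 1/(h·4πr_o²) = 1/(25.9×4π×0.143²) = 0.1503 K/W
R_total = 0.1505 K/W
Q = ΔT/R_total = 191/0.1505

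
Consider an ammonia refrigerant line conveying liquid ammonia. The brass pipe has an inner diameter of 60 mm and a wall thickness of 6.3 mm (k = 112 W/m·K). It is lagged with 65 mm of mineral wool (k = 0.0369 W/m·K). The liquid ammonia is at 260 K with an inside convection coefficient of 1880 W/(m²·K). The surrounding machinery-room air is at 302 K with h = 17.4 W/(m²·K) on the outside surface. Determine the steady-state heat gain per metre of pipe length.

q′ ≈ 9.29 W/m

Radial resistances (cylindrical: R_cond = ln(r_o/r_i)/(2πkL), R_conv = 1/(h·2πrL)):
R_inner film = 1/(h_i·2πr₁L) = 1/(1880×2π×0.03×1) = 0.002822 K/W
R_brass pipe wall = ln(36.3/30)/(2π×112×1) = 2.709×10^-4 K/W
R_mineral wool = ln(101.3/36.3)/(2π×0.0369×1) = 4.426 K/W
R_outer film = 1/(h_o·2πr_oL) = 1/(17.4×2π×0.1013×1) = 0.09029 K/W
R_total = 4.52 K/W
Q = ΔT/R_total = 42/4.52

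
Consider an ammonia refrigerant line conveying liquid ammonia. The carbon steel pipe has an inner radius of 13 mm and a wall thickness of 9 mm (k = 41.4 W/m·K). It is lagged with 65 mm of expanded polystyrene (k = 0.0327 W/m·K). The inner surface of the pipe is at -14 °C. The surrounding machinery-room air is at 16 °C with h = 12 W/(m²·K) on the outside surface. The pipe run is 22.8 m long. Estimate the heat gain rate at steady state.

Treating each annulus and film as a series resistance:
R_carbon steel pipe wall = ln(22/13)/(2π×41.4×22.8) = 8.87×10^-5 K/W
R_expanded polystyrene = ln(87/22)/(2π×0.0327×22.8) = 0.2935 K/W
R_outer film = 1/(h_o·2πr_oL) = 1/(12×2π×0.087×22.8) = 0.006686 K/W
R_total = 0.3003 K/W
Q = ΔT/R_total = 30/0.3003

Q ≈ 99.9 W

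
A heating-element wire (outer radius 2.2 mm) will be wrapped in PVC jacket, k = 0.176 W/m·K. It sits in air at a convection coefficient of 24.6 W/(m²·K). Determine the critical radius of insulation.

For a cylinder r_cr = k/h = 0.176/24.6
r_cr = 7.15 mm; since the bare radius (2.2 mm) is below r_cr, adding a thin layer of insulation will *increase* heat loss.

r_cr ≈ 7.15 mm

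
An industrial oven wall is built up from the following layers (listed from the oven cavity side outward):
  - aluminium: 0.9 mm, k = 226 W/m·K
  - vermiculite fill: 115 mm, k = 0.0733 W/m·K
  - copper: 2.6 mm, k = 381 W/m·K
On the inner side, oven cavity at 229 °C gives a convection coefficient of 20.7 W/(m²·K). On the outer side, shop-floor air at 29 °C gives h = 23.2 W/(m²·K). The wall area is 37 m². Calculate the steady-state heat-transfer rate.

Thermal resistances in series:
R_inner film = 1/(h_i·A) = 1/(20.7×37) = 0.001306 K/W
R_aluminium = L/(kA) = 0.0009/(226×37) = 1.076×10^-7 K/W
R_vermiculite fill = L/(kA) = 0.115/(0.0733×37) = 0.0424 K/W
R_copper = L/(kA) = 0.0026/(381×37) = 1.844×10^-7 K/W
R_outer film = 1/(h_o·A) = 1/(23.2×37) = 0.001165 K/W
R_total = 0.04487 K/W
Q = ΔT / R_total = 200 / 0.04487

Q ≈ 4460 W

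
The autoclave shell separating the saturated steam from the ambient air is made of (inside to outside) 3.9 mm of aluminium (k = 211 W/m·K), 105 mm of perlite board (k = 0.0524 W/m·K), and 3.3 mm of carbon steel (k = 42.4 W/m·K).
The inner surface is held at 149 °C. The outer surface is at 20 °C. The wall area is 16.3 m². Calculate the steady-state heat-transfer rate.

Q ≈ 1050 W

Model the wall as resistances in series:
R_aluminium = L/(kA) = 0.0039/(211×16.3) = 1.134×10^-6 K/W
R_perlite board = L/(kA) = 0.105/(0.0524×16.3) = 0.1229 K/W
R_carbon steel = L/(kA) = 0.0033/(42.4×16.3) = 4.775×10^-6 K/W
R_total = 0.1229 K/W
Q = ΔT / R_total = 129 / 0.1229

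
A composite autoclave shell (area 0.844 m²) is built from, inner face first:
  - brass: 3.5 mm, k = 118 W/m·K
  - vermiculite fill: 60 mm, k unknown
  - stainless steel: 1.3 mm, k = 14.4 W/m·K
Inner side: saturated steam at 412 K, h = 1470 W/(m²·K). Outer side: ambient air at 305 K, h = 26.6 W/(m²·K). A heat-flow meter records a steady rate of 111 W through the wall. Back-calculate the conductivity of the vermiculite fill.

Thermal resistances in series:
R_inner film = 1/(h_i·A) = 1/(1470×0.844) = 8.06×10^-4 K/W
R_brass = L/(kA) = 0.0035/(118×0.844) = 3.514×10^-5 K/W
R_stainless steel = L/(kA) = 0.0013/(14.4×0.844) = 1.07×10^-4 K/W
R_outer film = 1/(h_o·A) = 1/(26.6×0.844) = 0.04454 K/W
Sum of known resistances R_other = 0.04549 K/W
Total R = ΔT/Q = 107/111 = 0.964 K/W
R_vermiculite fill = R_total − R_other = 0.9185 K/W
k = L/(R·A) = 0.06/(0.9185×0.844)

k ≈ 0.0774 W/(m·K)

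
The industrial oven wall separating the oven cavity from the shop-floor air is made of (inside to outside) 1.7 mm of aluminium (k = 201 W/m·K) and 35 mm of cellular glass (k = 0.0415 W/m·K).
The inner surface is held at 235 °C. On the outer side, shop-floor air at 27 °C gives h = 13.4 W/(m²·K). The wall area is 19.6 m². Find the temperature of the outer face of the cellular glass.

T ≈ 43.9 °C

Using the resistance-network approach (series):
R_aluminium = L/(kA) = 0.0017/(201×19.6) = 4.315×10^-7 K/W
R_cellular glass = L/(kA) = 0.035/(0.0415×19.6) = 0.04303 K/W
R_outer film = 1/(h_o·A) = 1/(13.4×19.6) = 0.003807 K/W
R_total = 0.04684 K/W;  Q = ΔT/R_total = 208/0.04684 = 4441 W
T_interface = T_inner − Q·ΣR(inner→interface) = 235 − 4440×0.04303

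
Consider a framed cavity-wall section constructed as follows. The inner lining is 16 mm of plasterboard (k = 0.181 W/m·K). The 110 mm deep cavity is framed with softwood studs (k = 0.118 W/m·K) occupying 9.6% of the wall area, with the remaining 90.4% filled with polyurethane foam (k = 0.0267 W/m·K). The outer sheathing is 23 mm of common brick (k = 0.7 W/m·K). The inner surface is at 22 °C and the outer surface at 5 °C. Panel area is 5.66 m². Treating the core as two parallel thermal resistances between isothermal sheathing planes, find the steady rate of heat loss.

Q ≈ 29.9 W

Sheathing layers in series; stud and cavity paths in parallel between them.
R_inner = 0.016/(0.181×5.66) = 0.01562 K/W
R_stud  = 0.11/(0.118×0.096×5.66) = 1.716 K/W
R_cav   = 0.11/(0.0267×0.904×5.66) = 0.8052 K/W
1/R_core = 1/R_stud + 1/R_cav → R_core = 0.548 K/W
R_outer = 0.023/(0.7×5.66) = 0.005805 K/W
R_total = 0.5694 K/W
Q = ΔT/R_total = 17/0.5694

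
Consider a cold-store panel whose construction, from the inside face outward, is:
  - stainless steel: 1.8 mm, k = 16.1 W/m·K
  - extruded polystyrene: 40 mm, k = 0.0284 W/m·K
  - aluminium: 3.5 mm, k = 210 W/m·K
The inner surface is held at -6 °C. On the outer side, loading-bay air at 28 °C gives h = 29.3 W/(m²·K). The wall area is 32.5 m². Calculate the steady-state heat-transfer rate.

Q ≈ 766 W

Series thermal resistances:
R_stainless steel = L/(kA) = 0.0018/(16.1×32.5) = 3.44×10^-6 K/W
R_extruded polystyrene = L/(kA) = 0.04/(0.0284×32.5) = 0.04334 K/W
R_aluminium = L/(kA) = 0.0035/(210×32.5) = 5.128×10^-7 K/W
R_outer film = 1/(h_o·A) = 1/(29.3×32.5) = 0.00105 K/W
R_total = 0.04439 K/W
Q = ΔT / R_total = 34 / 0.04439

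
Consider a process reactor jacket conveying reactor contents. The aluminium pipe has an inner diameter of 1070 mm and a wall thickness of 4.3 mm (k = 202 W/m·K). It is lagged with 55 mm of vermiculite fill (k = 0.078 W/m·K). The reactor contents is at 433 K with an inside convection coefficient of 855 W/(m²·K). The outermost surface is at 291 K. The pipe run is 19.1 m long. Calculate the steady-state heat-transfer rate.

Treating each annulus and film as a series resistance:
R_inner film = 1/(h_i·2πr₁L) = 1/(855×2π×0.535×19.1) = 1.822×10^-5 K/W
R_aluminium pipe wall = ln(539.3/535)/(2π×202×19.1) = 3.302×10^-7 K/W
R_vermiculite fill = ln(594.3/539.3)/(2π×0.078×19.1) = 0.01037 K/W
R_total = 0.01039 K/W
Q = ΔT/R_total = 142/0.01039

Q ≈ 13700 W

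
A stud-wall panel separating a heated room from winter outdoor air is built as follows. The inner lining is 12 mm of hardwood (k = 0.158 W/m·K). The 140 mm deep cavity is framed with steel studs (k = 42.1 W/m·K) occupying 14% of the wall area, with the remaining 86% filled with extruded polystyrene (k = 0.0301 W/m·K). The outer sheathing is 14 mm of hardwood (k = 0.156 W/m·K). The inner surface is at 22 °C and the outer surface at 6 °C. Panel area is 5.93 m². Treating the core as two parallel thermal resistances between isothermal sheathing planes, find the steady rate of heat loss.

Q ≈ 501 W

Sheathing layers in series; stud and cavity paths in parallel between them.
R_inner = 0.012/(0.158×5.93) = 0.01281 K/W
R_stud  = 0.14/(42.1×0.14×5.93) = 0.004006 K/W
R_cav   = 0.14/(0.0301×0.86×5.93) = 0.912 K/W
1/R_core = 1/R_stud + 1/R_cav → R_core = 0.003988 K/W
R_outer = 0.014/(0.156×5.93) = 0.01513 K/W
R_total = 0.03193 K/W
Q = ΔT/R_total = 16/0.03193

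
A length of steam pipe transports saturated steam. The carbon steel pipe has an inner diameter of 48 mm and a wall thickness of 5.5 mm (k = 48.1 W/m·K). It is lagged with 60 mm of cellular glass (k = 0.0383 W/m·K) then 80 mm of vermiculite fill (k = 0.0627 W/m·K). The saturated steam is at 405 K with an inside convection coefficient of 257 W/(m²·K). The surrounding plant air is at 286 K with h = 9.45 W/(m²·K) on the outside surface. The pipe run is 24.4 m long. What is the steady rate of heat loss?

Q ≈ 457 W

Radial resistances (cylindrical: R_cond = ln(r_o/r_i)/(2πkL), R_conv = 1/(h·2πrL)):
R_inner film = 1/(h_i·2πr₁L) = 1/(257×2π×0.024×24.4) = 0.001058 K/W
R_carbon steel pipe wall = ln(29.5/24)/(2π×48.1×24.4) = 2.798×10^-5 K/W
R_cellular glass = ln(89.5/29.5)/(2π×0.0383×24.4) = 0.189 K/W
R_vermiculite fill = ln(169.5/89.5)/(2π×0.0627×24.4) = 0.06644 K/W
R_outer film = 1/(h_o·2πr_oL) = 1/(9.45×2π×0.1695×24.4) = 0.004072 K/W
R_total = 0.2606 K/W
Q = ΔT/R_total = 119/0.2606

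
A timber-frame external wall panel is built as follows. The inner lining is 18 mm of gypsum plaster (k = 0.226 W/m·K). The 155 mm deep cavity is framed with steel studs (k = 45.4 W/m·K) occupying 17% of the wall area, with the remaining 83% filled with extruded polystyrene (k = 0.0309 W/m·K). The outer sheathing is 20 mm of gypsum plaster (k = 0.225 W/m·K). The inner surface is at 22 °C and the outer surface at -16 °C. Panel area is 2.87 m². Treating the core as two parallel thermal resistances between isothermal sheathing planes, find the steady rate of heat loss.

Q ≈ 578 W

Sheathing layers in series; stud and cavity paths in parallel between them.
R_inner = 0.018/(0.226×2.87) = 0.02775 K/W
R_stud  = 0.155/(45.4×0.17×2.87) = 0.006998 K/W
R_cav   = 0.155/(0.0309×0.83×2.87) = 2.106 K/W
1/R_core = 1/R_stud + 1/R_cav → R_core = 0.006974 K/W
R_outer = 0.02/(0.225×2.87) = 0.03097 K/W
R_total = 0.0657 K/W
Q = ΔT/R_total = 38/0.0657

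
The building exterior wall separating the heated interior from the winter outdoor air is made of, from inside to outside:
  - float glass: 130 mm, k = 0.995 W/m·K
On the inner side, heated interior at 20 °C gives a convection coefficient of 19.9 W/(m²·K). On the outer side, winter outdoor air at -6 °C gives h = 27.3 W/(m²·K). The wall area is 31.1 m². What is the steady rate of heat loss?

Treating each layer as a thermal resistance in series:
R_inner film = 1/(h_i·A) = 1/(19.9×31.1) = 0.001616 K/W
R_float glass = L/(kA) = 0.13/(0.995×31.1) = 0.004201 K/W
R_outer film = 1/(h_o·A) = 1/(27.3×31.1) = 0.001178 K/W
R_total = 0.006995 K/W
Q = ΔT / R_total = 26 / 0.006995

Q ≈ 3720 W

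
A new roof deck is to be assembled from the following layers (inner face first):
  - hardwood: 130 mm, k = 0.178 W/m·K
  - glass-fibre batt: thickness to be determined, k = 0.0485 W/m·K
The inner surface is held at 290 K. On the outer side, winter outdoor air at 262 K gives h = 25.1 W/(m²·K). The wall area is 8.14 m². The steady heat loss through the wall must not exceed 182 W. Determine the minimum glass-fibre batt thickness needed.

Thermal resistances in series:
R_hardwood = L/(kA) = 0.13/(0.178×8.14) = 0.08972 K/W
R_outer film = 1/(h_o·A) = 1/(25.1×8.14) = 0.004894 K/W
Sum of the known resistances R_other = 0.09462 K/W
Required total resistance R_tot = ΔT/Q_allow = 28/182 = 0.1538 K/W
R_glass-fibre batt = R_tot − R_other = 0.05923 K/W
L = R·k·A = 0.05923×0.0485×8.14

L ≈ 23.4 mm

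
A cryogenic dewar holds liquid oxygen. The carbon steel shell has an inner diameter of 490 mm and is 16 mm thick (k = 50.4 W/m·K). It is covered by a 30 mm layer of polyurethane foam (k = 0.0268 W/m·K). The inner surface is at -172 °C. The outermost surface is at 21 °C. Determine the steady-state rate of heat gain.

Q ≈ 165 W

For a spherical shell R = (1/r₁ − 1/r₂)/(4πk); film R = 1/(h·4πr²). In series:
R_carbon steel shell = (1/0.245 − 1/0.261)/(4π×50.4) = 3.951×10^-4 K/W
R_polyurethane foam = (1/0.261 − 1/0.291)/(4π×0.0268) = 1.173 K/W
R_total = 1.173 K/W
Q = ΔT/R_total = 193/1.173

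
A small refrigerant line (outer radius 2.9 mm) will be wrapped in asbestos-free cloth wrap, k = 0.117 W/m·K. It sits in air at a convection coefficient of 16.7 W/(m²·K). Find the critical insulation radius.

r_cr ≈ 7.01 mm

For a cylinder r_cr = k/h = 0.117/16.7
r_cr = 7.01 mm; since the bare radius (2.9 mm) is below r_cr, adding a thin layer of insulation will *increase* heat loss.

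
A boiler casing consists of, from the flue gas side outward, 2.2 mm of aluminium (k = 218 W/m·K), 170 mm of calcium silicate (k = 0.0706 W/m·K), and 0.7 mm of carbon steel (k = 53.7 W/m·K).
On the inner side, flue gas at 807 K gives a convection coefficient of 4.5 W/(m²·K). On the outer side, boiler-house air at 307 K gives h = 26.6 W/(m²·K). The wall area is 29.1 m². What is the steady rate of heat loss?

Series thermal resistances:
R_inner film = 1/(h_i·A) = 1/(4.5×29.1) = 0.007637 K/W
R_aluminium = L/(kA) = 0.0022/(218×29.1) = 3.468×10^-7 K/W
R_calcium silicate = L/(kA) = 0.17/(0.0706×29.1) = 0.08275 K/W
R_carbon steel = L/(kA) = 0.0007/(53.7×29.1) = 4.48×10^-7 K/W
R_outer film = 1/(h_o·A) = 1/(26.6×29.1) = 0.001292 K/W
R_total = 0.09168 K/W
Q = ΔT / R_total = 500 / 0.09168

Q ≈ 5450 W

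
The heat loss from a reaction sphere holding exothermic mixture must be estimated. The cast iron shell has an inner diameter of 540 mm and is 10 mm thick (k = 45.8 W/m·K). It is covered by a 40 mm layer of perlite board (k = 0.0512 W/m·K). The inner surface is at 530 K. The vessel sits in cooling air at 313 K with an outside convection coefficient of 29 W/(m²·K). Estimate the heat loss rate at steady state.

Radial (spherical) resistances in series:
R_cast iron shell = (1/0.27 − 1/0.28)/(4π×45.8) = 2.298×10^-4 K/W
R_perlite board = (1/0.28 − 1/0.32)/(4π×0.0512) = 0.6939 K/W
R_outer film = 1/(h·4πr_o²) = 1/(29×4π×0.32²) = 0.0268 K/W
R_total = 0.7209 K/W
Q = ΔT/R_total = 217/0.7209

Q ≈ 301 W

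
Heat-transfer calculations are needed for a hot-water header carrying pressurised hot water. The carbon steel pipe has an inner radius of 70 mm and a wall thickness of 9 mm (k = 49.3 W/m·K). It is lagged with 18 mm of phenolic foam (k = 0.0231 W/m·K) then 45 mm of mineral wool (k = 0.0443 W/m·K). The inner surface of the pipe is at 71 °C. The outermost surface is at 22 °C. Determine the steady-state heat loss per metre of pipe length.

q′ ≈ 17.6 W/m

For a radial system each layer contributes R = ln(r_out/r_in)/(2πkL); films add R = 1/(hA).
R_carbon steel pipe wall = ln(79/70)/(2π×49.3×1) = 3.905×10^-4 K/W
R_phenolic foam = ln(97/79)/(2π×0.0231×1) = 1.414 K/W
R_mineral wool = ln(142/97)/(2π×0.0443×1) = 1.369 K/W
R_total = 2.784 K/W
Q = ΔT/R_total = 49/2.784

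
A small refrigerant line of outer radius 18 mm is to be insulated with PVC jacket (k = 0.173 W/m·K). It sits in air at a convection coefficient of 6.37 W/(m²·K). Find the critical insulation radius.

r_cr ≈ 27.2 mm

For a cylinder r_cr = k/h = 0.173/6.37
r_cr = 27.2 mm; since the bare radius (18 mm) is below r_cr, adding a thin layer of insulation will *increase* heat loss.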